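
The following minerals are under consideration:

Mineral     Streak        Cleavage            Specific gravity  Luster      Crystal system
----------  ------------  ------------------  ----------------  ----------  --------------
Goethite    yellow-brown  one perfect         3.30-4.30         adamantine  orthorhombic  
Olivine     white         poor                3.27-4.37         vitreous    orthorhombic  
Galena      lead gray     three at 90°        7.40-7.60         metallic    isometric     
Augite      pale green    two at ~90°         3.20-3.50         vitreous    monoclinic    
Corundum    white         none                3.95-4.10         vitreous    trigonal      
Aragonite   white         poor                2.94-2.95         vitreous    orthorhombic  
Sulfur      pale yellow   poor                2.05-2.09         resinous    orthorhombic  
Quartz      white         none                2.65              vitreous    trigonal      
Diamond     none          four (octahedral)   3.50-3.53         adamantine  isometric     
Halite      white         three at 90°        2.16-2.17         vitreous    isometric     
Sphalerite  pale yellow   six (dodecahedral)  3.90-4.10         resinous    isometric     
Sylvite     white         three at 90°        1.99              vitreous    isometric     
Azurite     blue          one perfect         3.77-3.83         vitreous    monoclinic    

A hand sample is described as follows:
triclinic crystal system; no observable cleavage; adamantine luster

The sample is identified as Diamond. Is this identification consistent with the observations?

Triclinic crystal system — Diamond has isometric system; a mismatch.
No observable cleavage — Diamond has cleavage four (octahedral); a mismatch.
Adamantine luster — matches Diamond (adamantine luster).
2 of the observed properties are inconsistent with Diamond.

No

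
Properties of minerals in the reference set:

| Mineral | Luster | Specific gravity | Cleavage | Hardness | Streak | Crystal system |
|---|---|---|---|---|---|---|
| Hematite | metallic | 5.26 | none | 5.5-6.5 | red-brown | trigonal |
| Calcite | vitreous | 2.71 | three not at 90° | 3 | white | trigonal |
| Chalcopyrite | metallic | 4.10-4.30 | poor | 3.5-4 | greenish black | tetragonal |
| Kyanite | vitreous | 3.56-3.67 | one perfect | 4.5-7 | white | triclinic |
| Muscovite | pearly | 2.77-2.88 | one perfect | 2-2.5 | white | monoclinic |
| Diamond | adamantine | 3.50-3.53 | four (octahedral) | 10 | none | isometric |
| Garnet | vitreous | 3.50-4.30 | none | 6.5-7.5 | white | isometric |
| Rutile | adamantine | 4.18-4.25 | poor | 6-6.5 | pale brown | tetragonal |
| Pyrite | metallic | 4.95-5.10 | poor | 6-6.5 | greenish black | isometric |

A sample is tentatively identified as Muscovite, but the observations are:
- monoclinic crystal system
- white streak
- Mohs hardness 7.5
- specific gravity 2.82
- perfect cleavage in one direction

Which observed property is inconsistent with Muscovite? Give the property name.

Monoclinic crystal system: Muscovite has monoclinic system — matches.
White streak: Muscovite has white streak — matches.
Mohs hardness 7.5: Muscovite has hardness 2-2.5 — inconsistent.
Specific gravity 2.82: Muscovite has SG 2.77-2.88 — matches.
Perfect cleavage in one direction: Muscovite has cleavage one perfect — matches.
The hardness is the one property that does not fit.

hardness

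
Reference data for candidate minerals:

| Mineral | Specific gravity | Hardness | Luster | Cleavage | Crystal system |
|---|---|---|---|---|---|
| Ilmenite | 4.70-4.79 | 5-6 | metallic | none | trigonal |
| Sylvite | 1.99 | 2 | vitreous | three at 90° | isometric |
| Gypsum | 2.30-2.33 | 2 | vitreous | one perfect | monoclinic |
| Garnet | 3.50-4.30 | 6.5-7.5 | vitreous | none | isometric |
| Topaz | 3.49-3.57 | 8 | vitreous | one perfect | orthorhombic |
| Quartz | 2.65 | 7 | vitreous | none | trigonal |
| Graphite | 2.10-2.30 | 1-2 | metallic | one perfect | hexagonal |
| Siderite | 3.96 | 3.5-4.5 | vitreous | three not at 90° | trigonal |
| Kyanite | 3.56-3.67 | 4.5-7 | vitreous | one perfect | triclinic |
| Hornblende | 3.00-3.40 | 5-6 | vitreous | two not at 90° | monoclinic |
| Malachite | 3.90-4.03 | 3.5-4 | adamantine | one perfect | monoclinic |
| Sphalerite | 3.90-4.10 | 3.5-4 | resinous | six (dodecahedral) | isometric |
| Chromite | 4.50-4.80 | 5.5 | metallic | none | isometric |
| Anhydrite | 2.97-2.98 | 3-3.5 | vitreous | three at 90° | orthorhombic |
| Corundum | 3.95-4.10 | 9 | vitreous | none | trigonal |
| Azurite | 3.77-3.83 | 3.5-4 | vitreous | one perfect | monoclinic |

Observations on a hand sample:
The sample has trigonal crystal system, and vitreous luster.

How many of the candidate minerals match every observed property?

3

Trigonal crystal system — only Ilmenite, Quartz, Siderite, Corundum remain.
Vitreous luster is inconsistent with Ilmenite.
Remaining candidates: Corundum, Quartz, Siderite.
That is 3 minerals.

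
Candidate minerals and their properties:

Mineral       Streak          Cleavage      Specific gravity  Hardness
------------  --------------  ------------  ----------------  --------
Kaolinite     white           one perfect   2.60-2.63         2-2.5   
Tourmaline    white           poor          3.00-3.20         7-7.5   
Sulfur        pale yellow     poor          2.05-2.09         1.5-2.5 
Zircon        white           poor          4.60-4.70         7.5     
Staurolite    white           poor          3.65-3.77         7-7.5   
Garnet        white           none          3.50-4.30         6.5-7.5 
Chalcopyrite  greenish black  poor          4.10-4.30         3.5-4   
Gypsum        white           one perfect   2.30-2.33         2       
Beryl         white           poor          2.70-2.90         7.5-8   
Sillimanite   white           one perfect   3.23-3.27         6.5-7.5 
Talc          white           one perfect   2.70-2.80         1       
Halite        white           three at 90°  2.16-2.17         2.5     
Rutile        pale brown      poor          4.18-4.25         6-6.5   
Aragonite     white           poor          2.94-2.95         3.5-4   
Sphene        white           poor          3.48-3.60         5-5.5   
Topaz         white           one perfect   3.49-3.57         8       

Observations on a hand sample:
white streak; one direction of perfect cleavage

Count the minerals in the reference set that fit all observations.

White streak eliminates Sulfur, Chalcopyrite, Rutile.
One direction of perfect cleavage: leaves Kaolinite, Gypsum, Sillimanite, Talc, Topaz.
Remaining candidates: Gypsum, Kaolinite, Sillimanite, Talc, Topaz.
That is 5 minerals.

5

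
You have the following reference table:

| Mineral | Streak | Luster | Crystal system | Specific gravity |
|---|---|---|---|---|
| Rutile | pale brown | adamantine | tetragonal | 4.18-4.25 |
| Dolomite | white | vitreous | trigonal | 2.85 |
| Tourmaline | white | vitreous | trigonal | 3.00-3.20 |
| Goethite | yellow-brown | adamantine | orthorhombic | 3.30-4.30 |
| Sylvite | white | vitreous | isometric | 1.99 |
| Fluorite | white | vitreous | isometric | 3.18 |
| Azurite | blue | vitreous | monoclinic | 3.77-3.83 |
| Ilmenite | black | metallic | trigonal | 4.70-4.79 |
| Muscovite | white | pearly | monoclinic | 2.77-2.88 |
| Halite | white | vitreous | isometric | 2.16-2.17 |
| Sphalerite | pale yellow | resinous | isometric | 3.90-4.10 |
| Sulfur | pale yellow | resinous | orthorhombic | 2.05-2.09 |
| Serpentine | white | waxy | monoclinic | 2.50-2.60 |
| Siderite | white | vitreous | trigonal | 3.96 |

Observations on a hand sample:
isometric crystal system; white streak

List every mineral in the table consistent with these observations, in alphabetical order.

Isometric crystal system: leaves Sylvite, Fluorite, Halite, Sphalerite.
White streak eliminates Sphalerite.
Remaining candidates: Fluorite, Halite, Sylvite.

Fluorite, Halite, Sylvite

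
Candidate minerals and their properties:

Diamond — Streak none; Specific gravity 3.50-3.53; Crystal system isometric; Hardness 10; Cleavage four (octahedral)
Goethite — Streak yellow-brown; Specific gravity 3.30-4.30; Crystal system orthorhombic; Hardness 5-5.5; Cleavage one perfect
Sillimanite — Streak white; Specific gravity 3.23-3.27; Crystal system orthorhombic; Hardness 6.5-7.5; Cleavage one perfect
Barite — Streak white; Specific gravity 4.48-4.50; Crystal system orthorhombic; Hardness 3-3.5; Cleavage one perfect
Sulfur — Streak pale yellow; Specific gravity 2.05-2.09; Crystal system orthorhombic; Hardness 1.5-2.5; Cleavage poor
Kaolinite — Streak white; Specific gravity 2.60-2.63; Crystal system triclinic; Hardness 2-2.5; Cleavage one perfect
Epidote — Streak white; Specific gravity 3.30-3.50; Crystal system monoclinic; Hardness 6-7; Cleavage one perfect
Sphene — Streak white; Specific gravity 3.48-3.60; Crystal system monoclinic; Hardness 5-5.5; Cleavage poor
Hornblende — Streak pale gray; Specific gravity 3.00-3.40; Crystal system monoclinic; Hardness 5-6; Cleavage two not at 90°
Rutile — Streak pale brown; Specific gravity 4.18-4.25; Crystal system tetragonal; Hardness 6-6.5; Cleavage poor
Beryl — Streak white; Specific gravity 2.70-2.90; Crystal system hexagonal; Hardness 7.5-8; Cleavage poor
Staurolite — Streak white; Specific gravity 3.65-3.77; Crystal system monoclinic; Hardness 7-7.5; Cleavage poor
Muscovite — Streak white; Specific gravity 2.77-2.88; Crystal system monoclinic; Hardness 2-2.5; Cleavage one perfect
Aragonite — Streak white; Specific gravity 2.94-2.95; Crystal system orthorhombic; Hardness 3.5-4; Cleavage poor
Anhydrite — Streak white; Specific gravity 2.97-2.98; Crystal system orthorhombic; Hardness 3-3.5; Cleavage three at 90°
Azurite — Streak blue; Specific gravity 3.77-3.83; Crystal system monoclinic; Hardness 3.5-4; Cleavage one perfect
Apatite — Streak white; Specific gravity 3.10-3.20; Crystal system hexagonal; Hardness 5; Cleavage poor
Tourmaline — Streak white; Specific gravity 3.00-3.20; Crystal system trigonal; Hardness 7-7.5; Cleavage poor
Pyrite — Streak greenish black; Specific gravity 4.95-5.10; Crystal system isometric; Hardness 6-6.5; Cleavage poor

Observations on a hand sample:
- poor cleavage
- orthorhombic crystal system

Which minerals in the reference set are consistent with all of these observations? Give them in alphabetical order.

Aragonite, Sulfur

Poor cleavage — narrows the field to Sulfur, Sphene, Rutile, Beryl, Staurolite, Aragonite, Apatite, Tourmaline, Pyrite.
Orthorhombic crystal system — only Sulfur, Aragonite remain.
The minerals that satisfy all observations are Aragonite, Sulfur.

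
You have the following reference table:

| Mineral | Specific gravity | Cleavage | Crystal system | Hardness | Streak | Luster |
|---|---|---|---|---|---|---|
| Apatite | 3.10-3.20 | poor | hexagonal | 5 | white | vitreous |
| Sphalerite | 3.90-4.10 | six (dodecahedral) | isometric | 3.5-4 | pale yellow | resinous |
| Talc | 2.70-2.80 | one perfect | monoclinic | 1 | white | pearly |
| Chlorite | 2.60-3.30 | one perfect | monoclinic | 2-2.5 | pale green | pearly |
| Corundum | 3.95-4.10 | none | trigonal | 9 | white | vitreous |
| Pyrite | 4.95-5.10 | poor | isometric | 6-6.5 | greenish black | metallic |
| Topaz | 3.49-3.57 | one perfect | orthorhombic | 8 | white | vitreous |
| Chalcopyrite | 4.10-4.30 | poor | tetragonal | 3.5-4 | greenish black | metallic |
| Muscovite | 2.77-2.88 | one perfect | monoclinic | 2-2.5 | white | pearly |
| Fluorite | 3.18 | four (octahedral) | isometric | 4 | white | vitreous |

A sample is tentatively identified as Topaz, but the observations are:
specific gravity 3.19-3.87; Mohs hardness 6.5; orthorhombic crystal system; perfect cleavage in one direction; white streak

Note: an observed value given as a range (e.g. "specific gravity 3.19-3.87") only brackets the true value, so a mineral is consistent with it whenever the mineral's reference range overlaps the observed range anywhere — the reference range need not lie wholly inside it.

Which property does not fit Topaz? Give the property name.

hardness

Specific gravity 3.19-3.87: Topaz has SG 3.49-3.57 — consistent.
Mohs hardness 6.5: Topaz has hardness 8 — does not match.
Orthorhombic crystal system: Topaz has orthorhombic system — consistent.
Perfect cleavage in one direction: Topaz has cleavage one perfect — consistent.
White streak: Topaz has white streak — consistent.
The hardness is the one property that does not fit.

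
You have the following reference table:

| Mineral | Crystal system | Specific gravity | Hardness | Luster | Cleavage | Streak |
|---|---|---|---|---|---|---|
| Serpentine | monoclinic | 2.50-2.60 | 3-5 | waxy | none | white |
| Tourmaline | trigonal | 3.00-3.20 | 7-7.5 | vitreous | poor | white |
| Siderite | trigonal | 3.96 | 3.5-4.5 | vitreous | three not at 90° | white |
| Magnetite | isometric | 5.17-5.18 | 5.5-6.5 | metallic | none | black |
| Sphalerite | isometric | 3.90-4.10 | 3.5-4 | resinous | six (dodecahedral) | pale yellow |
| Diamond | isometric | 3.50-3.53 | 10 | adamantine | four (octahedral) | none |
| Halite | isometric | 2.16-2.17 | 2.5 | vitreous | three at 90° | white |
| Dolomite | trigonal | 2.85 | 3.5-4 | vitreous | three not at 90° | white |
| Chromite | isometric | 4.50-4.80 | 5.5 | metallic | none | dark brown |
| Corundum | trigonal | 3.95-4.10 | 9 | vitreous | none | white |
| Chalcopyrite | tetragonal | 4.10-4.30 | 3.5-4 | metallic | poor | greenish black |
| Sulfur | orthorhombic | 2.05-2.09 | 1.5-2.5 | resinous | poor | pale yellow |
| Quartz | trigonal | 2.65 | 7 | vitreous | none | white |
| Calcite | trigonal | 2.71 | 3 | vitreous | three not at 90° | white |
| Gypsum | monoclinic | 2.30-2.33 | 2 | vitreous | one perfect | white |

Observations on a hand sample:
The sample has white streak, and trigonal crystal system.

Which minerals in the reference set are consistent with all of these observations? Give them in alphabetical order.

White streak rules out Magnetite, Sphalerite, Diamond, Chromite, Chalcopyrite, Sulfur.
Trigonal crystal system rules out Serpentine, Halite, Gypsum.
The minerals that satisfy all observations are Calcite, Corundum, Dolomite, Quartz, Siderite, Tourmaline.

Calcite, Corundum, Dolomite, Quartz, Siderite, Tourmaline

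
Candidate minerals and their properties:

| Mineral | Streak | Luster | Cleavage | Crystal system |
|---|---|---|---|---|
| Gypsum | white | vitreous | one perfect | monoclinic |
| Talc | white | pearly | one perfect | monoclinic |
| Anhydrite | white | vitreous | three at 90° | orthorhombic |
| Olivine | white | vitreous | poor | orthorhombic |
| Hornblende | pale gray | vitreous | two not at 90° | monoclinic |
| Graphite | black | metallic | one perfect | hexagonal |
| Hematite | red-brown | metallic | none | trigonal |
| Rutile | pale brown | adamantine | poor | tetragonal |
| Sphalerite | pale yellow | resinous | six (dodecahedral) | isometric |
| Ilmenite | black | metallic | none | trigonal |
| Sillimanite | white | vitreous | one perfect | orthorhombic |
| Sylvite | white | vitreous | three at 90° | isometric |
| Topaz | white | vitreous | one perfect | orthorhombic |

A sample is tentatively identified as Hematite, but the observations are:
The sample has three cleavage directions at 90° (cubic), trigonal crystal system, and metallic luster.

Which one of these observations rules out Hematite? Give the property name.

Three cleavage directions at 90° (cubic): Hematite has cleavage none — inconsistent.
Trigonal crystal system: Hematite has trigonal system — consistent.
Metallic luster: Hematite has metallic luster — consistent.
Only the cleavage is inconsistent.

cleavage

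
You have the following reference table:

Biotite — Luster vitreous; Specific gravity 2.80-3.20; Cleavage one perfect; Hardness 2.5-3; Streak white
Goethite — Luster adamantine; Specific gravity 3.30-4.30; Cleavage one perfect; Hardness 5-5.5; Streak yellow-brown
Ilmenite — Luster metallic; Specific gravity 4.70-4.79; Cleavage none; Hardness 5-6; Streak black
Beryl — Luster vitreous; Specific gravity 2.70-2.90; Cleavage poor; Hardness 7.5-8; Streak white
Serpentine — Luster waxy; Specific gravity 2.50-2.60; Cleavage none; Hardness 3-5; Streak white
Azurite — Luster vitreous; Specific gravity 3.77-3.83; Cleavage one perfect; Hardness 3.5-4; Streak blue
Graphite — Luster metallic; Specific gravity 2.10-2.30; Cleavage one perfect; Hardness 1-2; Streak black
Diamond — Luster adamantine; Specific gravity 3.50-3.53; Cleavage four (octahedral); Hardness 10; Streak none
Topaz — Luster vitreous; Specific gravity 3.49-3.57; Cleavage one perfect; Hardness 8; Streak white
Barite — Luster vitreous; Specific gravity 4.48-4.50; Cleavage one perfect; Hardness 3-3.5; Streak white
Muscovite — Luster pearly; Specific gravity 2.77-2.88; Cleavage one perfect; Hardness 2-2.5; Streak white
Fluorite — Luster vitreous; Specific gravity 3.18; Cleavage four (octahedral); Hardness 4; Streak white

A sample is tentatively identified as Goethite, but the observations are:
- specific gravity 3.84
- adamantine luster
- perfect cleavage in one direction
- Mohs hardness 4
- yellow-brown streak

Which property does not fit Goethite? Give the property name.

hardness

Specific gravity 3.84: Goethite has SG 3.30-4.30 — matches.
Adamantine luster: Goethite has adamantine luster — matches.
Perfect cleavage in one direction: Goethite has cleavage one perfect — matches.
Mohs hardness 4: Goethite has hardness 5-5.5 — inconsistent.
Yellow-brown streak: Goethite has yellow-brown streak — matches.
The hardness is the one property that does not fit.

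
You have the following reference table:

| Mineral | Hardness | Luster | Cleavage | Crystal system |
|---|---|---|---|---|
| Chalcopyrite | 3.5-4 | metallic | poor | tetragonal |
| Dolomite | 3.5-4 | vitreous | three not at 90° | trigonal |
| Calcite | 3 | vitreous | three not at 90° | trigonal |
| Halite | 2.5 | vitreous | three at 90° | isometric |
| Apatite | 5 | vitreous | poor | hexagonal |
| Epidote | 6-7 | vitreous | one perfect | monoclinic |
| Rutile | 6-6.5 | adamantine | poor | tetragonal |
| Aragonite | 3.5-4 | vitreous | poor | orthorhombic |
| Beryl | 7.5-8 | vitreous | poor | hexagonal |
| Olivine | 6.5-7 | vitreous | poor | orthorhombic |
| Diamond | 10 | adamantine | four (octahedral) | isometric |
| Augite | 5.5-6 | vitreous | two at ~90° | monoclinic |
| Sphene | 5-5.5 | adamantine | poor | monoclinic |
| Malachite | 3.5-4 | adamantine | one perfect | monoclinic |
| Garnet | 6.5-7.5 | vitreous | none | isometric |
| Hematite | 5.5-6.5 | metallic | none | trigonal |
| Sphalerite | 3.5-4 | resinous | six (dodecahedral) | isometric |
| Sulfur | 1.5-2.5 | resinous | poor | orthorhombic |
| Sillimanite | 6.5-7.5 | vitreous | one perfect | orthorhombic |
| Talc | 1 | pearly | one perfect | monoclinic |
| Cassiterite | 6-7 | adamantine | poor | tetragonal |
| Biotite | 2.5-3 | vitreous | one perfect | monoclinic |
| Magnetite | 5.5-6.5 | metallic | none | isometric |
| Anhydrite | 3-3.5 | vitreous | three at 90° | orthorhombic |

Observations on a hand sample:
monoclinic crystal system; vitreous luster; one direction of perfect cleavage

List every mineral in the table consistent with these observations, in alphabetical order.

Biotite, Epidote

Monoclinic crystal system: narrows the field to Epidote, Augite, Sphene, Malachite, Talc, Biotite.
Vitreous luster eliminates Sphene, Malachite, Talc.
One direction of perfect cleavage is inconsistent with Augite.
Remaining candidates: Biotite, Epidote.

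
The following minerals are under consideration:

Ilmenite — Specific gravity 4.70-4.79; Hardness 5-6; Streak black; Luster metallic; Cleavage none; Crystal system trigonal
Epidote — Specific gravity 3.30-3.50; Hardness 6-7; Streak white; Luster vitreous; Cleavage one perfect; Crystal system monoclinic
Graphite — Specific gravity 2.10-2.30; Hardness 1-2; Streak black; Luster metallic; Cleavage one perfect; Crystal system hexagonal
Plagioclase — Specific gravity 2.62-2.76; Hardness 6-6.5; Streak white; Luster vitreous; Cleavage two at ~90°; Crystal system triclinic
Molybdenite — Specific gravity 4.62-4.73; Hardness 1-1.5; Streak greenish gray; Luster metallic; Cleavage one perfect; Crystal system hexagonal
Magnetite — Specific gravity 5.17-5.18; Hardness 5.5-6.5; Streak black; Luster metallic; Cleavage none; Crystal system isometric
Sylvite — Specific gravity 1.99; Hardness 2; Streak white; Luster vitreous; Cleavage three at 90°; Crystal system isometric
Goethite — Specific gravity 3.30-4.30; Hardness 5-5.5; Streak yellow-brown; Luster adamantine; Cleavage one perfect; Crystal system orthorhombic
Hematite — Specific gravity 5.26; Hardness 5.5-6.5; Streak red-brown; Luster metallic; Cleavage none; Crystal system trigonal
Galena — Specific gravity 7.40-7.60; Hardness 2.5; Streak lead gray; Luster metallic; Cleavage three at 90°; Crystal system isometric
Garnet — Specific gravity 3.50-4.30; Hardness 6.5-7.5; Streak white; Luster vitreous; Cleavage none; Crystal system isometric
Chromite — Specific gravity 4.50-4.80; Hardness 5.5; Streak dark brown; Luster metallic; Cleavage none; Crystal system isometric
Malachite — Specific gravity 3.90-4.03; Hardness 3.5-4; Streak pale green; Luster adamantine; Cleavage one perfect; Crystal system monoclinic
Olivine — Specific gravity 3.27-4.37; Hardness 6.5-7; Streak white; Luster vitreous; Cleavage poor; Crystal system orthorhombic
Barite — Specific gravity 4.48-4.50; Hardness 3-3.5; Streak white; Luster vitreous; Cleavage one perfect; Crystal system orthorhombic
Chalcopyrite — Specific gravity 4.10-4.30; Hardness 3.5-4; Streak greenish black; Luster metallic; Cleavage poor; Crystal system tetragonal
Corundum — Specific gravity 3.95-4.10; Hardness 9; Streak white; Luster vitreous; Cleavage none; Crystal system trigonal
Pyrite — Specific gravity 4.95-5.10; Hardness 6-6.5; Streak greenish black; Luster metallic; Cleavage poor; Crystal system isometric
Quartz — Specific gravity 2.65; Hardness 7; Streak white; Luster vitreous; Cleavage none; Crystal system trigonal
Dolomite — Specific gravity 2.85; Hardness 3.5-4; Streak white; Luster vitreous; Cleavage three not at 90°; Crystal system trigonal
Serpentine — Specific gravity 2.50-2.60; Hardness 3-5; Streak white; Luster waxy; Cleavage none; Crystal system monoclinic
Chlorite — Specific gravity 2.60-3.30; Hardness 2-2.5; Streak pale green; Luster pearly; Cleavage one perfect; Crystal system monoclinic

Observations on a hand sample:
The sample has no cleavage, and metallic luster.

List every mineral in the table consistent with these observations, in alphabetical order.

No cleavage — Ilmenite, Magnetite, Hematite, Garnet, Chromite, Corundum, Quartz, Serpentine remain.
Metallic luster eliminates Garnet, Corundum, Quartz, Serpentine.
Remaining candidates: Chromite, Hematite, Ilmenite, Magnetite.

Chromite, Hematite, Ilmenite, Magnetite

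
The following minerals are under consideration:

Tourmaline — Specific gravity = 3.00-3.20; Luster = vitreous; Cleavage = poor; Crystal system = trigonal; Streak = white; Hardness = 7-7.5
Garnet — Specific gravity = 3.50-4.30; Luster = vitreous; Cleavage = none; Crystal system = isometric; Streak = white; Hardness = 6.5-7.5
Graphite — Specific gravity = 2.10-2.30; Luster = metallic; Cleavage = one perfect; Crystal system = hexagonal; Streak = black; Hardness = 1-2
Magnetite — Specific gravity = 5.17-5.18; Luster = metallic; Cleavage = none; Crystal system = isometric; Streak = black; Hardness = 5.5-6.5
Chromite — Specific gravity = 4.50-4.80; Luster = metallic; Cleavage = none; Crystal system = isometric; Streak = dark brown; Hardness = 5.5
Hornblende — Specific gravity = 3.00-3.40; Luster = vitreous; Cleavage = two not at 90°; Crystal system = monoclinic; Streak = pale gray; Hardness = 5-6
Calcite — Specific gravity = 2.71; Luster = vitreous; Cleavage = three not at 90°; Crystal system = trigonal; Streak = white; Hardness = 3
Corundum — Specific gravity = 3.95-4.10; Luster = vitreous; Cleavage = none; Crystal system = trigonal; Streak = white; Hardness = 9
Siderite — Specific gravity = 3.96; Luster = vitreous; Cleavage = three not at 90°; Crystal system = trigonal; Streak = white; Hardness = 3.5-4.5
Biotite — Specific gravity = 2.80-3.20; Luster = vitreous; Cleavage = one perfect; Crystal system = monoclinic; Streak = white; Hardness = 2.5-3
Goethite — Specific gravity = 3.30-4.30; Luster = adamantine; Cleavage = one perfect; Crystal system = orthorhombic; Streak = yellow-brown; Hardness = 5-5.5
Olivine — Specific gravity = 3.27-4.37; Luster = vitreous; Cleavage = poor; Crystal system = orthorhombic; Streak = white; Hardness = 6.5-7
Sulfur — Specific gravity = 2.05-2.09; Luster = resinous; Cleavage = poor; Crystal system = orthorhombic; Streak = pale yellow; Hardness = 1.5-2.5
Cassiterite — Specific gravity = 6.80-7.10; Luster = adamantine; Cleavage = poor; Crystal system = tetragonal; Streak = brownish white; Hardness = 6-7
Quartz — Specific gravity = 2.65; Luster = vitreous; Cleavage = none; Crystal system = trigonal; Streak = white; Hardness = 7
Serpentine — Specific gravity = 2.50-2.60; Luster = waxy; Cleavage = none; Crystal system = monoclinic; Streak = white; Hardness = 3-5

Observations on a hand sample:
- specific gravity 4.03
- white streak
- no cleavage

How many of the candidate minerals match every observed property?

Specific gravity 4.03: narrows the field to Garnet, Corundum, Goethite, Olivine.
White streak eliminates Goethite.
No cleavage is inconsistent with Olivine.
Remaining candidates: Corundum, Garnet.
That is 2 minerals.

2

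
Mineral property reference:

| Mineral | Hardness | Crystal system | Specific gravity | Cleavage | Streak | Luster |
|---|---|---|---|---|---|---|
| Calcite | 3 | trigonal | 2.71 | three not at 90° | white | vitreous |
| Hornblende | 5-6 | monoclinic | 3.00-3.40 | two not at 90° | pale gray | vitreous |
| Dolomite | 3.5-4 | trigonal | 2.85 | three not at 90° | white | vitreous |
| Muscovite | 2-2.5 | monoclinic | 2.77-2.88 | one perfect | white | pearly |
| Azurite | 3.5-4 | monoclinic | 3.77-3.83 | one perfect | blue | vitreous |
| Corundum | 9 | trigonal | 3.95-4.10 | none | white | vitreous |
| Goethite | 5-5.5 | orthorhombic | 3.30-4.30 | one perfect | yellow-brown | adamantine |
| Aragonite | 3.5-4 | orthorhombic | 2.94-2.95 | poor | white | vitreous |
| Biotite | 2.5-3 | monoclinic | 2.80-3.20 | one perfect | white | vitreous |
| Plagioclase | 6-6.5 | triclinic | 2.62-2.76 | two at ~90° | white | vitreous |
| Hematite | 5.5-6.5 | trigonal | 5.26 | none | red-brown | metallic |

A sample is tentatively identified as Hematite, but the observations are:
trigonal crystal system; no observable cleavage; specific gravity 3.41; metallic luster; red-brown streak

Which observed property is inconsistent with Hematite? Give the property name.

Trigonal crystal system: Hematite has trigonal system — consistent.
No observable cleavage: Hematite has cleavage none — consistent.
Specific gravity 3.41: Hematite has SG 5.26 — outside the reference range.
Metallic luster: Hematite has metallic luster — consistent.
Red-brown streak: Hematite has red-brown streak — consistent.
Everything matches except the specific gravity.

specific gravity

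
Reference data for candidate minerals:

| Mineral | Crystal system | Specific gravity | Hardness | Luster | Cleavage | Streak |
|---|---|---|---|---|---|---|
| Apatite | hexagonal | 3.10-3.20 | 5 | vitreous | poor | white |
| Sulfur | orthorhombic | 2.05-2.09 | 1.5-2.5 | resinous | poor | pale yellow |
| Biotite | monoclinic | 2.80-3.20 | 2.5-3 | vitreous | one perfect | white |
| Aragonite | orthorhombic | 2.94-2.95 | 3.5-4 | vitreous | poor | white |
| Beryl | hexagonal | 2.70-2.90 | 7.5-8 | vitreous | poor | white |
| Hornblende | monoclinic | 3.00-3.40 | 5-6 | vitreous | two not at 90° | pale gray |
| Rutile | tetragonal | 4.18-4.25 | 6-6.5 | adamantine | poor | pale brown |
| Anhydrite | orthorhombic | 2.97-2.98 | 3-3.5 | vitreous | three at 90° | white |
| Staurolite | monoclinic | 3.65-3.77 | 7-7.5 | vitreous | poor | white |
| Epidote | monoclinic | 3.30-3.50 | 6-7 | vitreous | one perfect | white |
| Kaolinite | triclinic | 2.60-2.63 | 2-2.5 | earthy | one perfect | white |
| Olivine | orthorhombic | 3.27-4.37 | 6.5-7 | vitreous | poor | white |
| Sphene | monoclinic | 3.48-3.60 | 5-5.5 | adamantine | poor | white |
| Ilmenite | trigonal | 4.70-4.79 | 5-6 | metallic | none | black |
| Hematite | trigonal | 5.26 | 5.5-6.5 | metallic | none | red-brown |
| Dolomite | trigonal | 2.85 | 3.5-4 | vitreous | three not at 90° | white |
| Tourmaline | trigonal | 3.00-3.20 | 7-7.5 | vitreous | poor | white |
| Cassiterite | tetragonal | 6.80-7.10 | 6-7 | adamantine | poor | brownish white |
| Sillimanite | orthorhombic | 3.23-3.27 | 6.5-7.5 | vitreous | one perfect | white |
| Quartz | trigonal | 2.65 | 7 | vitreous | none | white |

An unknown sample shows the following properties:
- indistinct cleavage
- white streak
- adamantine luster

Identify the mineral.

Sphene

Indistinct cleavage: only Apatite, Sulfur, Aragonite, Beryl, Rutile, Staurolite, Olivine, Sphene, Tourmaline, Cassiterite remain.
White streak rules out Sulfur, Rutile, Cassiterite.
Adamantine luster: only Sphene remains.
Sphene is the sole remaining match.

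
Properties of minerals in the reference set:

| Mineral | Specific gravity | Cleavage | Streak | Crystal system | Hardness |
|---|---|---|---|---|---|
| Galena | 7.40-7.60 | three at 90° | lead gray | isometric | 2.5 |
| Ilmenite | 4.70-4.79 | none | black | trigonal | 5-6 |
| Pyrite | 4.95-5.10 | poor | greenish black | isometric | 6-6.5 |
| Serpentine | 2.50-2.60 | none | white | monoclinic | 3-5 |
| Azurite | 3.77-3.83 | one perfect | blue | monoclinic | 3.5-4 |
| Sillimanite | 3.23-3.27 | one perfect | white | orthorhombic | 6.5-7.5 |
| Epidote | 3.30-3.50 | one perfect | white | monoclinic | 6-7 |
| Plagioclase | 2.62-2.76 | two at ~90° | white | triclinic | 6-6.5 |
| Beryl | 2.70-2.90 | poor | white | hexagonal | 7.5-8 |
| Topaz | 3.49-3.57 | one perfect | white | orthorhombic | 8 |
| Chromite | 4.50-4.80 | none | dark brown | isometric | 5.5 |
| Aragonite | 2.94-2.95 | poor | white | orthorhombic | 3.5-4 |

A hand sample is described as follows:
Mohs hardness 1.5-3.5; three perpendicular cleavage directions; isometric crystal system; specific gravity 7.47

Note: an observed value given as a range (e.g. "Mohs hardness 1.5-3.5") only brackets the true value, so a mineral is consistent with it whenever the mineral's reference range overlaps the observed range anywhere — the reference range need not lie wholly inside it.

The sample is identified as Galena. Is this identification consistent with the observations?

Mohs hardness 1.5-3.5 — matches Galena (hardness 2.5).
Three perpendicular cleavage directions — matches Galena (cleavage three at 90°).
Isometric crystal system — matches Galena (isometric system).
Specific gravity 7.47 — matches Galena (SG 7.40-7.60).
Nothing contradicts Galena.

Yes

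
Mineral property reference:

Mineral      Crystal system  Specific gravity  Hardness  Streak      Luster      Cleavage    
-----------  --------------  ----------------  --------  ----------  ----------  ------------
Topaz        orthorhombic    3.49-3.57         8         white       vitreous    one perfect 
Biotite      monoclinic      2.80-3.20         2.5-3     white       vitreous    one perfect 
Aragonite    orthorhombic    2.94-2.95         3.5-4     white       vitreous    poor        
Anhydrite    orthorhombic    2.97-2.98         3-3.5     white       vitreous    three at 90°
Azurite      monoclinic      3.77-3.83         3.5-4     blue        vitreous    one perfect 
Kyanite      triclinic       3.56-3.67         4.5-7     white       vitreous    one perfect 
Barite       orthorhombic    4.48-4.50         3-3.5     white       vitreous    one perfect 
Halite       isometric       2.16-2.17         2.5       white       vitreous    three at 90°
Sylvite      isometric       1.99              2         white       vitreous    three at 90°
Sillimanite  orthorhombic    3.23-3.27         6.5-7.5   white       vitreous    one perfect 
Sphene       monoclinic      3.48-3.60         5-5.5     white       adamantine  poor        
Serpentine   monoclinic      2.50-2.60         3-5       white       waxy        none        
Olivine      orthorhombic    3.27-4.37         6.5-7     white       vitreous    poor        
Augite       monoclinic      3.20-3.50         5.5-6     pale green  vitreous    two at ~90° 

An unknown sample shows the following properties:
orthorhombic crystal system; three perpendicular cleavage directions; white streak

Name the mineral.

Anhydrite

Orthorhombic crystal system — Topaz, Aragonite, Anhydrite, Barite, Sillimanite, Olivine remain.
Three perpendicular cleavage directions — narrows the field to Anhydrite.
White streak — consistent with all remaining minerals.
Only Anhydrite satisfies all observations.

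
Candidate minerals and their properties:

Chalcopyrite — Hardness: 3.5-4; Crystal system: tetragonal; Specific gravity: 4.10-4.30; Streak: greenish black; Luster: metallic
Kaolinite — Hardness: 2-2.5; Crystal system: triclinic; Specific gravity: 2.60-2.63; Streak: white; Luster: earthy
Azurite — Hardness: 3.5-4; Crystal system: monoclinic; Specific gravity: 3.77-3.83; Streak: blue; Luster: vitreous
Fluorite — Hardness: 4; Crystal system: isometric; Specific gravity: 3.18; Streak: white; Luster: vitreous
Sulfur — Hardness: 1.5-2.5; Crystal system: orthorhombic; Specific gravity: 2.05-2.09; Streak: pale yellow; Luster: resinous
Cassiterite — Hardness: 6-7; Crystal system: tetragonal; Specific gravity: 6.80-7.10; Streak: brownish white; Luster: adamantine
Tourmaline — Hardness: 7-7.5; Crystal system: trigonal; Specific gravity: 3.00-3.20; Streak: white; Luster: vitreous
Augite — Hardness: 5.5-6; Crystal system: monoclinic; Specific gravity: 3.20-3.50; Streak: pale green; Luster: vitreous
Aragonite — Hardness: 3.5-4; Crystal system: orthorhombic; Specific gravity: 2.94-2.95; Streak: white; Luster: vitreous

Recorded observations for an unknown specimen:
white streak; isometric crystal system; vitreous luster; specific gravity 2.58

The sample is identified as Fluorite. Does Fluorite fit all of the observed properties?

White streak — consistent with Fluorite (white streak).
Isometric crystal system — consistent with Fluorite (isometric system).
Vitreous luster — consistent with Fluorite (vitreous luster).
Specific gravity 2.58 — Fluorite has SG 3.18; which does not match.
Specific gravity alone is enough to reject Fluorite.

No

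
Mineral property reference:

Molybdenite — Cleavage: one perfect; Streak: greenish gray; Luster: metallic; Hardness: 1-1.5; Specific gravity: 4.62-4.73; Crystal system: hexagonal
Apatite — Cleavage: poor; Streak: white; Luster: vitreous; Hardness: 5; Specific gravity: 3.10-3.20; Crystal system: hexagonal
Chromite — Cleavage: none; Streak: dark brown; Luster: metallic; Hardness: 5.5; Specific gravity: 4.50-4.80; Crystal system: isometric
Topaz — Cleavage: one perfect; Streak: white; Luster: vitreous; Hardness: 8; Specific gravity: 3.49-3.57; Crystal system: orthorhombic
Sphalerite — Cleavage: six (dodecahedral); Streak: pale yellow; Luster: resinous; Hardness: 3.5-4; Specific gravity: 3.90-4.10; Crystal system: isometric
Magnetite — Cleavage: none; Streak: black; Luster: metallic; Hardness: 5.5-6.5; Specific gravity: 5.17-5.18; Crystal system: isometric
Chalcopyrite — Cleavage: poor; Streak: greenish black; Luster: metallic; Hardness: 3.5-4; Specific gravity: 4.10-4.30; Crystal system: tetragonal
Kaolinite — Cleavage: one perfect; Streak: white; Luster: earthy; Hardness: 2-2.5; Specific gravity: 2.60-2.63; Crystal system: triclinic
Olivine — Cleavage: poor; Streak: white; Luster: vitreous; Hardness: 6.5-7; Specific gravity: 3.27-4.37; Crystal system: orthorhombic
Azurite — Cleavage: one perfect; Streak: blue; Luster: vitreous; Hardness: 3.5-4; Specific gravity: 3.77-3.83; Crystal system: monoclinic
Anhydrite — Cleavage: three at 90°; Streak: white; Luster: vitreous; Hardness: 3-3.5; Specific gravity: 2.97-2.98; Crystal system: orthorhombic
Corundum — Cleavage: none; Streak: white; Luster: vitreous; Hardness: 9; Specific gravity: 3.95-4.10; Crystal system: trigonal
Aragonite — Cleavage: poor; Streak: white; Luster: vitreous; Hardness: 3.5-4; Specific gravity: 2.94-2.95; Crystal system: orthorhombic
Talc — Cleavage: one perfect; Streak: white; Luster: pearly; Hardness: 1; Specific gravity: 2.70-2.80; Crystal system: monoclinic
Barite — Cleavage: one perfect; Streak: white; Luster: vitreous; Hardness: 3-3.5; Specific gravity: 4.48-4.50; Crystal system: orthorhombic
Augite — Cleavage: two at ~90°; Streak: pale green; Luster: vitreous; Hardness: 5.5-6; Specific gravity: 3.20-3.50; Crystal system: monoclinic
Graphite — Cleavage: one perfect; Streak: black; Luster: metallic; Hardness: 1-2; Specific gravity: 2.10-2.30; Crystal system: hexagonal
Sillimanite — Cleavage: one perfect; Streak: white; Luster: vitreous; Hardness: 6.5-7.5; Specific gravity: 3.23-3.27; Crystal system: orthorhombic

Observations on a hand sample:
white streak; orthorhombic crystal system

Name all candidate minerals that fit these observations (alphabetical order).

Anhydrite, Aragonite, Barite, Olivine, Sillimanite, Topaz

White streak — leaves Apatite, Topaz, Kaolinite, Olivine, Anhydrite, Corundum, Aragonite, Talc, Barite, Sillimanite.
Orthorhombic crystal system eliminates Apatite, Kaolinite, Corundum, Talc.
The minerals that satisfy all observations are Anhydrite, Aragonite, Barite, Olivine, Sillimanite, Topaz.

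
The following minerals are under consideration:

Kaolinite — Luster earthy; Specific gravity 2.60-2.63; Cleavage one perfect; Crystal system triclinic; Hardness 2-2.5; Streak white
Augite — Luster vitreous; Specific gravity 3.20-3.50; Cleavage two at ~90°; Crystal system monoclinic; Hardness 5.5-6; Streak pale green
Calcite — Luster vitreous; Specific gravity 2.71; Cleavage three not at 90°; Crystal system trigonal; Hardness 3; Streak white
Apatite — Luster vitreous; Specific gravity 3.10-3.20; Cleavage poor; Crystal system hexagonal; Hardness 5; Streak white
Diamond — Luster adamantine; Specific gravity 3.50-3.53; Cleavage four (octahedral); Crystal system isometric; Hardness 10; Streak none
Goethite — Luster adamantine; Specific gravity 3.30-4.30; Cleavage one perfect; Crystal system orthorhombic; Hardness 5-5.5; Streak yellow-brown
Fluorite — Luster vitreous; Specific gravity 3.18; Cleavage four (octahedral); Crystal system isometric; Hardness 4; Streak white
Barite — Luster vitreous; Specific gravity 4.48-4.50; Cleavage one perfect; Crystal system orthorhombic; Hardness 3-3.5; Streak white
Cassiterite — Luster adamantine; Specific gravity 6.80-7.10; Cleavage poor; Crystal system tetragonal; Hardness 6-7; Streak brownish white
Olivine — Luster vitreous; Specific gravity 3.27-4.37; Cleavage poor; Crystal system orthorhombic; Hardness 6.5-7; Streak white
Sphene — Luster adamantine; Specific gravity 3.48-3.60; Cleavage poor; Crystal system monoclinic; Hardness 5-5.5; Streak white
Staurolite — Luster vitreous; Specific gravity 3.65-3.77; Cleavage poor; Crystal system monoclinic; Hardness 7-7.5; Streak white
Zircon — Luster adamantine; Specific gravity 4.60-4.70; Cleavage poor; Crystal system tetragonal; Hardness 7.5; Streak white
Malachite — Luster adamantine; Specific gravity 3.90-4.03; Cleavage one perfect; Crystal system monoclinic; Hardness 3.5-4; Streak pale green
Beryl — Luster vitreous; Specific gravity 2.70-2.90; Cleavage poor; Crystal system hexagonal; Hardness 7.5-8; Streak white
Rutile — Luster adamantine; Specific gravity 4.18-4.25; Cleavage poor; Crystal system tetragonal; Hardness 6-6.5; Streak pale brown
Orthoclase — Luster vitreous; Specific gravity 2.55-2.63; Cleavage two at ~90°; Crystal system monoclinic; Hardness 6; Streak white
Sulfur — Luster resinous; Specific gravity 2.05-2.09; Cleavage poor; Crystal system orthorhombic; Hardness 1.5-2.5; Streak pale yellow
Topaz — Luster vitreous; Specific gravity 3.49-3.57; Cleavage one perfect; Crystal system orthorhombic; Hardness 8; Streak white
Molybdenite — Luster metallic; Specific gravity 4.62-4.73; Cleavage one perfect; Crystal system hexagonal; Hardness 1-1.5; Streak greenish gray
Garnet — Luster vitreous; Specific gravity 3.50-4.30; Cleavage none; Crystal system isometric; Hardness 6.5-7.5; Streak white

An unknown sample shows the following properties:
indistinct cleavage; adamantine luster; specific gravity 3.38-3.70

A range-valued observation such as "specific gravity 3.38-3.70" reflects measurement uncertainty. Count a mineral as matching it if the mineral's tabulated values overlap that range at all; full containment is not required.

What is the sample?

Indistinct cleavage: Apatite, Cassiterite, Olivine, Sphene, Staurolite, Zircon, Beryl, Rutile, Sulfur remain.
Adamantine luster: Cassiterite, Sphene, Zircon, Rutile remain.
Specific gravity 3.38-3.70: narrows the field to Sphene.
The only mineral consistent with every observation is Sphene.

Sphene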